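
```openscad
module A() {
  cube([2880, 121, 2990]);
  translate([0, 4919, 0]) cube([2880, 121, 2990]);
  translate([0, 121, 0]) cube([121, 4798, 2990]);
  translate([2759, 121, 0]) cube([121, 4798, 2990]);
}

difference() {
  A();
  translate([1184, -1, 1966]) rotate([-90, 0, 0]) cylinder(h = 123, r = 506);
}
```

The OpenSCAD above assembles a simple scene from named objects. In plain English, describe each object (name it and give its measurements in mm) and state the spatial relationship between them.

A is the wall frame of a small rectangular building: four walls, each 2990 mm tall and 121 mm thick, enclosing a footprint 2880 mm (x) by 5040 mm (y) outside-to-outside, with no floor or roof. The front and back walls (the −y and +y sides) span the full width; the two side walls fit between them.

The house frame has a circular hole of radius 506 mm through its front wall, centred at (x = 1184, z = 1966).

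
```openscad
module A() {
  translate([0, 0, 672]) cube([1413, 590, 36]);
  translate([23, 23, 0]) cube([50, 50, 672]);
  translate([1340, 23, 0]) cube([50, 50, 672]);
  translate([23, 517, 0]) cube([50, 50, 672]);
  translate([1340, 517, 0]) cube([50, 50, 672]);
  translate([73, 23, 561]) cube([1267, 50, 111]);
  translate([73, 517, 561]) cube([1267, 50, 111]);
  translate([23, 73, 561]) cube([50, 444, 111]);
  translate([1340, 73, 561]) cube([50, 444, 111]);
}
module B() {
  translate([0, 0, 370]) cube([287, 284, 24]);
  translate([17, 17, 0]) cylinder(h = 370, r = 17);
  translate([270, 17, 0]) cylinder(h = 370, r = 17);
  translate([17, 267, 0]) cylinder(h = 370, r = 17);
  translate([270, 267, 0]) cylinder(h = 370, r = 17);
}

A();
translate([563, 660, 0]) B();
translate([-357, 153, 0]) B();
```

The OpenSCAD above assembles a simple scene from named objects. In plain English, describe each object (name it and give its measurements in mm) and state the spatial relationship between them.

A is a table with a 1413×590 mm rectangular top, 36 mm thick, top surface at z = 708 mm, supported by four 50×50 mm square legs, each inset 23 mm from the nearest pair of top edges, running from the floor. Four apron rails, 50 mm thick and 111 mm tall, run between adjacent legs with their top edges flush with the underside of the top and their outer faces flush with the legs' outer faces.

B is a four-legged stool. The seat is 287×284 mm, 24 mm thick, top at z = 394 mm. It stands on four round legs, each 34 mm in diameter, from z = 0 to the seat underside, each leg's axis is inset half a diameter from the nearest pair of seat edges (so the leg's bounding box is flush with the corner).

Two stools sit around the table at the +y, −x sides.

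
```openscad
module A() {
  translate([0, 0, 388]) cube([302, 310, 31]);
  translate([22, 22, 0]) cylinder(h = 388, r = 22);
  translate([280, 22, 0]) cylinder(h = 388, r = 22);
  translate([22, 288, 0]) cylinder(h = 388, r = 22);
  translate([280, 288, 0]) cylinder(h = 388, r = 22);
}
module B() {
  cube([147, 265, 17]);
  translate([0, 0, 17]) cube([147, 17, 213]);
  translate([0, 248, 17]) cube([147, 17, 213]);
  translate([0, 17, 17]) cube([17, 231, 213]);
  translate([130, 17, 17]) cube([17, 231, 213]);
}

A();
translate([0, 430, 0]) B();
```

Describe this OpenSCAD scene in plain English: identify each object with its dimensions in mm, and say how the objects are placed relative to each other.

A is a four-legged stool. The seat is 302×310 mm, 31 mm thick, top at z = 419 mm. It stands on four round legs, each 44 mm in diameter, from z = 0 to the seat underside, each leg's axis is inset half a diameter from the nearest pair of seat edges (so the leg's bounding box is flush with the corner).

B is an open-topped rectangular box: outside dimensions 147×265×230 mm, with a uniform wall and base thickness of 17 mm. The base is a full 147×265 slab on the floor; four walls sit on top of the base. The front and back walls (the −y and +y sides) span the full width; the two side walls fit between them.

The open box is on the floor beside the stool on its +y side.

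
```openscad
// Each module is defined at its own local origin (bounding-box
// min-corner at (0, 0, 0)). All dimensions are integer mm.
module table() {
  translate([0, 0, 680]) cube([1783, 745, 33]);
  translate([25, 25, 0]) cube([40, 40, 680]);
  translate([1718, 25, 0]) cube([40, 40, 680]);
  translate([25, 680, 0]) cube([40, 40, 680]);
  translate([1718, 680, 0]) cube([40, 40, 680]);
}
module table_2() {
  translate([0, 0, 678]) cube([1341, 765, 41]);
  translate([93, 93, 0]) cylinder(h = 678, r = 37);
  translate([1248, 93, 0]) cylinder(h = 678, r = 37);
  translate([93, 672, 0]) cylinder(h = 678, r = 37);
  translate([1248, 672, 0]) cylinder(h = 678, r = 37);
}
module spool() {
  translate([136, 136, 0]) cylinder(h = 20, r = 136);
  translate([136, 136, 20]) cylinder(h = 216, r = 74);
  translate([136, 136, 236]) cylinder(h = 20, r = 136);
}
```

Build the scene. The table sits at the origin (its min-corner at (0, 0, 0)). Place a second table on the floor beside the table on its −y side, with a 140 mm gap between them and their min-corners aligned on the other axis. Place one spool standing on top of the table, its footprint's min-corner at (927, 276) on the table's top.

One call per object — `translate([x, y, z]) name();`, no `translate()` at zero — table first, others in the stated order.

table();
translate([0, -905, 0]) table_2();
translate([927, 276, 713]) spool();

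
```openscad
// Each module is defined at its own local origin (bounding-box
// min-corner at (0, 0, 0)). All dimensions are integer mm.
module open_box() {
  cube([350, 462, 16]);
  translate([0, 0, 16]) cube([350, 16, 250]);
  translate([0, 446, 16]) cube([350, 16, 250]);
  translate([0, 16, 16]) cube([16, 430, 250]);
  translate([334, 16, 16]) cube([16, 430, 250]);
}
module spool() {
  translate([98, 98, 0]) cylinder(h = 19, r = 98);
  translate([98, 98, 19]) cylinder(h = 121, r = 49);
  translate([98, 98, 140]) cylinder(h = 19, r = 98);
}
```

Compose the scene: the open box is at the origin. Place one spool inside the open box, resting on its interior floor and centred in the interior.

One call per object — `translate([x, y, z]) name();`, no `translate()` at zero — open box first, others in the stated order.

open_box();
translate([77, 133, 16]) spool();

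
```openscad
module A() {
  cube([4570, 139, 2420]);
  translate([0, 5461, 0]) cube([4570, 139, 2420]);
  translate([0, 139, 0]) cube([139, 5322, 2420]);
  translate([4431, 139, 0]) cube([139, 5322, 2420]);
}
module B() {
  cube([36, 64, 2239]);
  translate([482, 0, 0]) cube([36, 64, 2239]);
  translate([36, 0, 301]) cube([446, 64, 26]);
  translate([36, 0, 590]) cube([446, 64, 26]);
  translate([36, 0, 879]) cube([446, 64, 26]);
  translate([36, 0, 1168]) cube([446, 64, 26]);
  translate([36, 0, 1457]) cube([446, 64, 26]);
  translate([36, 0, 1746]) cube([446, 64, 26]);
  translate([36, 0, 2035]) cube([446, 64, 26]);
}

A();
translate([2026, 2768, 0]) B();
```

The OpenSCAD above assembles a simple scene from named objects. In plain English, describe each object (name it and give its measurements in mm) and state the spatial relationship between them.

A is a box-shaped house frame (walls only): outside footprint 4570×5600 mm, wall height 2420 mm, wall thickness 139 mm. The two y-facing walls run the full x-width; the two x-facing walls fit between the inner faces of the y-facing walls.

B is a wooden ladder with two side rails of 36×64 mm section and 2239 mm height, set 518 mm apart overall. Between them run 7 rectangular rungs (64 mm deep, 26 mm thick), front faces flush with the rails' −y face. The bottom of the first rung is 301 mm above the floor and each subsequent rung is 289 mm higher than the one below.

The ladder sits inside the house frame, centred.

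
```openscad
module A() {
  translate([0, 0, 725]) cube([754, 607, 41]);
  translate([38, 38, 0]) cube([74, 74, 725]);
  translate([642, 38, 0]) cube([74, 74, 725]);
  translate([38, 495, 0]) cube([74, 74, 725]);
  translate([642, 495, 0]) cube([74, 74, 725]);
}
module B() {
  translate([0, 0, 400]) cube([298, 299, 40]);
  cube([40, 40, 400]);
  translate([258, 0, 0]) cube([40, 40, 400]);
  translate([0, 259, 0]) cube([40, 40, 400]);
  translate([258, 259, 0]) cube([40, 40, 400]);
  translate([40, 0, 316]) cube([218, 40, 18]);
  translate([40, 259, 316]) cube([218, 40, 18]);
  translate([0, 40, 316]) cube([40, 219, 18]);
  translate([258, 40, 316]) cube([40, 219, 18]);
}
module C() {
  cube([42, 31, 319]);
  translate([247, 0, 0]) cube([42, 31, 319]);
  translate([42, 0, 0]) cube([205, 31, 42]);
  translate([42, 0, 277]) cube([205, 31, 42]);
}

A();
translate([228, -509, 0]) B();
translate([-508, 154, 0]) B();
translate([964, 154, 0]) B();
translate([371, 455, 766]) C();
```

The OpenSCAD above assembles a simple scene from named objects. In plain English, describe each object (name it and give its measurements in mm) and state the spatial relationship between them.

A is a table: top 754 mm (x) × 607 mm (y), 41 mm thick, upper face at z = 766 mm, on four 74×74 mm square legs, each inset 38 mm from the nearest pair of top edges, running from z = 0 to the bottom of the top.

B is a simple wooden stool: a rectangular seat 298 mm (x) by 299 mm (y), 40 mm thick, top face at z = 440 mm, on four square legs, each 40×40 mm in cross-section. The legs rest on z = 0, each flush with a corner of the seat. Four stretchers, 40 mm wide and 18 mm tall, connect adjacent legs with their undersides at z = 316 mm, each running between the inner faces of the legs it joins and aligned with the legs' outer faces on the other axis.

C is a picture frame with a 205×235 mm rectangular opening (x by z) and a uniform 42 mm border on every side. Frame depth is 31 mm along y. It is built from two vertical stiles running the full outside height and two horizontal rails spanning the gap between the stiles.

Three stools sit around the table at the −y, −x, +x sides. The picture frame is on top of the table.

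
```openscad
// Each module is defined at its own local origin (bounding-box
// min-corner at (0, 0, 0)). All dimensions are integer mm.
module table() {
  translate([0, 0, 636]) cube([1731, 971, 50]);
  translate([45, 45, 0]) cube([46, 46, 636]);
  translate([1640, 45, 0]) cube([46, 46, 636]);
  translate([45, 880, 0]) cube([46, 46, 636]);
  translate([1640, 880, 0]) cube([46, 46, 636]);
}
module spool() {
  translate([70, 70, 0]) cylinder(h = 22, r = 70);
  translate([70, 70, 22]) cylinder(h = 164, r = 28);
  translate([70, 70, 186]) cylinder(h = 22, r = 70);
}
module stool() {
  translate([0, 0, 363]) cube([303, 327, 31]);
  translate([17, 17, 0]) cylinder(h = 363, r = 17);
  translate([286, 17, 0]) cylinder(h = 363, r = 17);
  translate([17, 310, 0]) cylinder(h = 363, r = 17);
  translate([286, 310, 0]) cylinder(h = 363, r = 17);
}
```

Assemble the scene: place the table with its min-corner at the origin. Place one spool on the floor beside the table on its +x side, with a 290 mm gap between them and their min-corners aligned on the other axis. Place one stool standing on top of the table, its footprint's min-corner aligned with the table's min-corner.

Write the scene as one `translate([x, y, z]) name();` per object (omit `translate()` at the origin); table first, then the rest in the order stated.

table();
translate([2021, 0, 0]) spool();
translate([0, 0, 686]) stool();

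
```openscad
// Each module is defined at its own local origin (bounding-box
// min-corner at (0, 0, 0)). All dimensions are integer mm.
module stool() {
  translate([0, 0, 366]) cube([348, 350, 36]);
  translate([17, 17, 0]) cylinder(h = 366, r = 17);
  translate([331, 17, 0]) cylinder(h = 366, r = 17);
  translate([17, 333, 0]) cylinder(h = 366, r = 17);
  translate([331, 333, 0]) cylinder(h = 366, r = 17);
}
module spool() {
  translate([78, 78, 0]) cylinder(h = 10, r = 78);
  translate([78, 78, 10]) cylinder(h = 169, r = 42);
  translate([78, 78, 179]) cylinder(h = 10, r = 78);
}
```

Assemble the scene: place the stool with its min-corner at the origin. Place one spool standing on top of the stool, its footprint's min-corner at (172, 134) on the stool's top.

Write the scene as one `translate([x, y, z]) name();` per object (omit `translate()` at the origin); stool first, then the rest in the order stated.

stool();
translate([172, 134, 402]) spool();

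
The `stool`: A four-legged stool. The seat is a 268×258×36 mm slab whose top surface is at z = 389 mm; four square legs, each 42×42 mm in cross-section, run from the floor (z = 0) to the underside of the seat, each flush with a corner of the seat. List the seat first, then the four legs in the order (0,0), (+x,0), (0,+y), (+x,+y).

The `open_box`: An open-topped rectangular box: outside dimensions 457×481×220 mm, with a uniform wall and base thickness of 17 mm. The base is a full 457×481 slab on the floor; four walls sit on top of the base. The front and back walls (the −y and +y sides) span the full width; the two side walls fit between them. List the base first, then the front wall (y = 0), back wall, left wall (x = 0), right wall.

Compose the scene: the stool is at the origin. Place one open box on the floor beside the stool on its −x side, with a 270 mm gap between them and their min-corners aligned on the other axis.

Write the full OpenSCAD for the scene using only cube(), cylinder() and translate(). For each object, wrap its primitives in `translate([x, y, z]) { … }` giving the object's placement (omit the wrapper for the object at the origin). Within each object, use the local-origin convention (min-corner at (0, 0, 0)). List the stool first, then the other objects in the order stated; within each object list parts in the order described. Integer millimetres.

translate([0, 0, 353]) cube([268, 258, 36]);
cube([42, 42, 353]);
translate([226, 0, 0]) cube([42, 42, 353]);
translate([0, 216, 0]) cube([42, 42, 353]);
translate([226, 216, 0]) cube([42, 42, 353]);
translate([-727, 0, 0]) {
  cube([457, 481, 17]);
  translate([0, 0, 17]) cube([457, 17, 203]);
  translate([0, 464, 17]) cube([457, 17, 203]);
  translate([0, 17, 17]) cube([17, 447, 203]);
  translate([440, 17, 17]) cube([17, 447, 203]);
}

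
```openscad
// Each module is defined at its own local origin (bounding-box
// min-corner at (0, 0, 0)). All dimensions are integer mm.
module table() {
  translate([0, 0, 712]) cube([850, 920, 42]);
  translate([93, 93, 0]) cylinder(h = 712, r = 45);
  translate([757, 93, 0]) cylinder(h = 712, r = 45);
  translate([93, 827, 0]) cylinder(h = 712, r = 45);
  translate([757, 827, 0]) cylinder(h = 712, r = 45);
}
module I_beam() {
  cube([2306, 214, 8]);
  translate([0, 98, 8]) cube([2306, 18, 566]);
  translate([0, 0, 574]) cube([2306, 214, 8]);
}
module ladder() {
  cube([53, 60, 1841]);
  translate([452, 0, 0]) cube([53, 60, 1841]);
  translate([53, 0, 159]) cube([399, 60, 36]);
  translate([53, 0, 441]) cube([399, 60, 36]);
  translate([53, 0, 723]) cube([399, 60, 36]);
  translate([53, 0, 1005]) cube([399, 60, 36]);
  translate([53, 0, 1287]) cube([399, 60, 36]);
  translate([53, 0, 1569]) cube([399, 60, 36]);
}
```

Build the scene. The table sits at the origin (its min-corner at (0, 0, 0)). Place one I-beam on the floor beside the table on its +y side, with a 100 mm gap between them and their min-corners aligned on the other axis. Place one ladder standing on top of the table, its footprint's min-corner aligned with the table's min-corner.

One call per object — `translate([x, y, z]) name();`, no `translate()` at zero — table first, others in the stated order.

table();
translate([0, 1020, 0]) I_beam();
translate([0, 0, 754]) ladder();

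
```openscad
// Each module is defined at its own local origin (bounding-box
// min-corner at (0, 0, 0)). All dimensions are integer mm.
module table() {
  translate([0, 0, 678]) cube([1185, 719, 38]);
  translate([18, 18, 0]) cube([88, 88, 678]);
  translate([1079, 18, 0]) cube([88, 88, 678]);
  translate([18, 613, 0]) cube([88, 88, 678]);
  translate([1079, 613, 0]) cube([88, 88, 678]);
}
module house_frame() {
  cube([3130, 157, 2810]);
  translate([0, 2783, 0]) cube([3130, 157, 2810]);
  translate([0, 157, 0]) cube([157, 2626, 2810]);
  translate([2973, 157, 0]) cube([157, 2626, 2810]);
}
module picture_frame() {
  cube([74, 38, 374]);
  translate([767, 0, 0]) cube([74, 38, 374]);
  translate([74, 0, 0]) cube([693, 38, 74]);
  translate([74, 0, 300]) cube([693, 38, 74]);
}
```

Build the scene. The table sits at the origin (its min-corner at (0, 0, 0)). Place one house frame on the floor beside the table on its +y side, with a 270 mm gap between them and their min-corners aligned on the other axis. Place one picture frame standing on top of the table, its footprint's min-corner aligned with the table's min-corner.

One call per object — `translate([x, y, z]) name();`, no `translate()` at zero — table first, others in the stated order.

table();
translate([0, 989, 0]) house_frame();
translate([0, 0, 716]) picture_frame();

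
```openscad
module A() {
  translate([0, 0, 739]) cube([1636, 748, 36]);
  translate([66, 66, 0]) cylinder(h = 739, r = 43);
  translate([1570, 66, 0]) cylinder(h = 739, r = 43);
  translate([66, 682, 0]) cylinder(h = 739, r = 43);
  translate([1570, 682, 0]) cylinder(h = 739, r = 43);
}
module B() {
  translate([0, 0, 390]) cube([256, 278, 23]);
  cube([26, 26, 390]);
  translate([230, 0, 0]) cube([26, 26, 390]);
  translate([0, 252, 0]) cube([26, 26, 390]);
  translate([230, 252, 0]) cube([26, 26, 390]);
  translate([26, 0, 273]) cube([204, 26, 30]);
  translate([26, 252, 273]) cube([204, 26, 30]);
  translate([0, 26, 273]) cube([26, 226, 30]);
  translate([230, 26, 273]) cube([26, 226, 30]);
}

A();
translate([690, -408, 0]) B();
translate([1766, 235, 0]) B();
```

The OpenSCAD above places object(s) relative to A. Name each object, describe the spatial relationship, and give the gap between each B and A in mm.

Each stool's nearest face is 130 mm from the table's bounding box.

A is a table. B is a stool. Two stools sit around the table at the −y, +x sides. The gap between each stool and the table is 130 mm.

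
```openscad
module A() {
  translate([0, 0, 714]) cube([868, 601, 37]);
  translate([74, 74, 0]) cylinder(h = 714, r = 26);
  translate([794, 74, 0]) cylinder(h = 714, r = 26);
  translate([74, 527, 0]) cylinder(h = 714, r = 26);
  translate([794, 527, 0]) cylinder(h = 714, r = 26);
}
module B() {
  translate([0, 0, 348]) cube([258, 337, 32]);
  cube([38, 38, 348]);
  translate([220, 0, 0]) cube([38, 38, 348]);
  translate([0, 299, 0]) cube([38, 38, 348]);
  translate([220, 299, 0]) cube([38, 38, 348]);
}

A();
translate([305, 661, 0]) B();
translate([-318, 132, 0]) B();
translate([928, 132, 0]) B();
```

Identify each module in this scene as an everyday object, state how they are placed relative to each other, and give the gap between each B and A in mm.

A is a table. B is a stool. Three stools sit around the table at the +y, −x, +x sides. The gap between each stool and the table is 60 mm.

Each stool's nearest face is 60 mm from the table's bounding box.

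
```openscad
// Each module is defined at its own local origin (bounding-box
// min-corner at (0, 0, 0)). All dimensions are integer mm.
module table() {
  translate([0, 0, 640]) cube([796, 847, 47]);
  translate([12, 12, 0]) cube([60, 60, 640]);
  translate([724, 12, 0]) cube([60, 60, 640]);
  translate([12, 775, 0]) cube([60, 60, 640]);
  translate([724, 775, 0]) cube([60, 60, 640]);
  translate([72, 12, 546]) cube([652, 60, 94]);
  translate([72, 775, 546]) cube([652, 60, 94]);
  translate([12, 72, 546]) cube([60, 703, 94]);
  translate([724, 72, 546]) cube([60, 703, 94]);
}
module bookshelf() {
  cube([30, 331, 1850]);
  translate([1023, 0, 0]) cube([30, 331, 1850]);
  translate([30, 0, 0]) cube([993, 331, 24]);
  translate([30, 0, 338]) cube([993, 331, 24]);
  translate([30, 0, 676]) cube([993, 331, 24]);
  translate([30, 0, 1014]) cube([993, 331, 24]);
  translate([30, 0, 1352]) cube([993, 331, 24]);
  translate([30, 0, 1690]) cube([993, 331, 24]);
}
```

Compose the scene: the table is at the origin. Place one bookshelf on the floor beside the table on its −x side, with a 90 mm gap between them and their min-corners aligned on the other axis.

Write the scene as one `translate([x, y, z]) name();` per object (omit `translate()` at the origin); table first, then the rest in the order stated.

table();
translate([-1143, 0, 0]) bookshelf();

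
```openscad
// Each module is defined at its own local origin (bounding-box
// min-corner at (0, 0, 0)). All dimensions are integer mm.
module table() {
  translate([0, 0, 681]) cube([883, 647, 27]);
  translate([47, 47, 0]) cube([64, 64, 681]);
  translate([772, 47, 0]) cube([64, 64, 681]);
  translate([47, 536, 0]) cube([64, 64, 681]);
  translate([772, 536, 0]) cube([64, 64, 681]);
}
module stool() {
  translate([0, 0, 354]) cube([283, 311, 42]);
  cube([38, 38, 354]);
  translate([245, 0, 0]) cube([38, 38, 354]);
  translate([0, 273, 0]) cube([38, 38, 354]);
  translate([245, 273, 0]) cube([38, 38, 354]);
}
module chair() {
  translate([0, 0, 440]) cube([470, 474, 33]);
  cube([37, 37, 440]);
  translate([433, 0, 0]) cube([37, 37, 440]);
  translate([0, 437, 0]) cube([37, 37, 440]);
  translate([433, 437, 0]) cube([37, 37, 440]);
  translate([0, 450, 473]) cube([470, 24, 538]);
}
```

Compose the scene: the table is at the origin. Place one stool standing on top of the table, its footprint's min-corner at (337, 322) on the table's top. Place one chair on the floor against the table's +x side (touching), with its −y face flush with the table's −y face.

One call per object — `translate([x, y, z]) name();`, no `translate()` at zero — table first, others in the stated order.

table();
translate([337, 322, 708]) stool();
translate([883, 0, 0]) chair();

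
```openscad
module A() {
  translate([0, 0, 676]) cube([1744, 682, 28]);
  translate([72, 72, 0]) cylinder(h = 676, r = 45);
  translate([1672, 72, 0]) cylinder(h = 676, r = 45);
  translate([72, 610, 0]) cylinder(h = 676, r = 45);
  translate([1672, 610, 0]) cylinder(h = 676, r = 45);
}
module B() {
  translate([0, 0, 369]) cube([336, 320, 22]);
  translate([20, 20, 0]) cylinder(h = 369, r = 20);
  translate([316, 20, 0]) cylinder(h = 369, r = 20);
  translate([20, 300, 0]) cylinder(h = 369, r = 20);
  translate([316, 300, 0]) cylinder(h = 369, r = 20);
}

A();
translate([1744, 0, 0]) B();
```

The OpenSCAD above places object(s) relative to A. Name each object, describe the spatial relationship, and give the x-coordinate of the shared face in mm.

The table's +x face and the stool's −x face are both at x = 1744 mm.

A is a table. B is a stool. The stool is against the table's +x side, with their −y faces flush. The x-coordinate of the shared face is 1744 mm.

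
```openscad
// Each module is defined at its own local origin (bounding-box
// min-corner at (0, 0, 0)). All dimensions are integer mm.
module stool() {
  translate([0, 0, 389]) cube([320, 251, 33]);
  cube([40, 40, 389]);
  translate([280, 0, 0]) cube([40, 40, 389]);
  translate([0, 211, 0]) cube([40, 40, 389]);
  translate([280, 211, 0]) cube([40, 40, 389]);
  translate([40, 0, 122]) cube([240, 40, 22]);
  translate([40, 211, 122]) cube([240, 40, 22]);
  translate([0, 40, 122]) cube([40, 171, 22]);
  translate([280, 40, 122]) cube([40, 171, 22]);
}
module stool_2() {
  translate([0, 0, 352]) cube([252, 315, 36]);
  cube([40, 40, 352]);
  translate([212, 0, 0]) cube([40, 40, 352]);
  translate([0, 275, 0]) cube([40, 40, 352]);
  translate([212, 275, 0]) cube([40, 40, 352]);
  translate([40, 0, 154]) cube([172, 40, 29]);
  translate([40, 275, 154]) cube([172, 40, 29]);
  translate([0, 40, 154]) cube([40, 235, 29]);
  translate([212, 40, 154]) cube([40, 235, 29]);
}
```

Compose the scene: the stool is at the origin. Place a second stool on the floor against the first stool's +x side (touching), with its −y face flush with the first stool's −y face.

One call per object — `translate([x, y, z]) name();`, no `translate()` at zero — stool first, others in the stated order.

stool();
translate([320, 0, 0]) stool_2();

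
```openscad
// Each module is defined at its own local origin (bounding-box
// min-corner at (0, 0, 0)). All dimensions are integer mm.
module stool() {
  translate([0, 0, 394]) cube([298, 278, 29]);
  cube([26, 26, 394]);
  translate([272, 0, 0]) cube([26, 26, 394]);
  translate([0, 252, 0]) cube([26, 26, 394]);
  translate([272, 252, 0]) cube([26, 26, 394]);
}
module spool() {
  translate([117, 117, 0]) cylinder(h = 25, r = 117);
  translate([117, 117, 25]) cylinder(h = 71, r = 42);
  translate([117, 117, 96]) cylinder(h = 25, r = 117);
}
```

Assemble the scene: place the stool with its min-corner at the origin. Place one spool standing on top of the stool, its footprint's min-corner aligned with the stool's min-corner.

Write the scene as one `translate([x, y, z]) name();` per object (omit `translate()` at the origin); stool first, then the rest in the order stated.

stool();
translate([0, 0, 423]) spool();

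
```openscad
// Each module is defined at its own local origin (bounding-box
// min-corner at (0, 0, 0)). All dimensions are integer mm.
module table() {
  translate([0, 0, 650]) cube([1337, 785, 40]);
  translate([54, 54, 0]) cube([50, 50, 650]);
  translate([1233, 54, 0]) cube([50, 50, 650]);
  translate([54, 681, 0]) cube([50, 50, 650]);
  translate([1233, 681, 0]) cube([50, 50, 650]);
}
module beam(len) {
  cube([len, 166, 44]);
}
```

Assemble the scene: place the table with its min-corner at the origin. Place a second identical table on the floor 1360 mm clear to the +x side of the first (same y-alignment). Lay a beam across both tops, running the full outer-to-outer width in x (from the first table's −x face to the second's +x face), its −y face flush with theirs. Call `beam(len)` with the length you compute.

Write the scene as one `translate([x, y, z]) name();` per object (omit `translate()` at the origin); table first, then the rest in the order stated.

table();
translate([2697, 0, 0]) table();
translate([0, 0, 690]) beam(4034);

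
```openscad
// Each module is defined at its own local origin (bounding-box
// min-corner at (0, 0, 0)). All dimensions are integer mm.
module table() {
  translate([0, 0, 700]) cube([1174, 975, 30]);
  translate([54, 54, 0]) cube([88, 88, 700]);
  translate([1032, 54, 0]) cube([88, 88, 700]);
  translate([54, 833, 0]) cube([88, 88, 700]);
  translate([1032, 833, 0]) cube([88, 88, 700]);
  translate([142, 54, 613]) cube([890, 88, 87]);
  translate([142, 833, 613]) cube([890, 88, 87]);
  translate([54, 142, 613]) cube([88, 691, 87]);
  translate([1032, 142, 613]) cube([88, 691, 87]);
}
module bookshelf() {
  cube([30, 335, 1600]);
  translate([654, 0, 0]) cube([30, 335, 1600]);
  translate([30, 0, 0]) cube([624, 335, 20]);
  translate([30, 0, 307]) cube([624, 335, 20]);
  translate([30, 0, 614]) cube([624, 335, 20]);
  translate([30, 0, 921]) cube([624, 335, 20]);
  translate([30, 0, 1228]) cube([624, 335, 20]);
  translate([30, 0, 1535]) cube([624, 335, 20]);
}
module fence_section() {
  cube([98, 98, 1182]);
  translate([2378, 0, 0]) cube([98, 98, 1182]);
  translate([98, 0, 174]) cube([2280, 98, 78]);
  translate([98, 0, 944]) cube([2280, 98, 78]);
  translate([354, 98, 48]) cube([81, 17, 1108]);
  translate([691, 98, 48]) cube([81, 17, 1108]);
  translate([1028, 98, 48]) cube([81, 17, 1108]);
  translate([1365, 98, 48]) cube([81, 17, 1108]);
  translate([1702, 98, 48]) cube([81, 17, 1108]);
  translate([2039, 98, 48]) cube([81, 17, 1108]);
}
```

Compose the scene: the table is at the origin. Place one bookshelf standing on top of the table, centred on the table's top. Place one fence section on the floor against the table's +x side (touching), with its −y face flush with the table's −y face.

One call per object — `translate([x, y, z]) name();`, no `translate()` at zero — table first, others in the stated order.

table();
translate([245, 320, 730]) bookshelf();
translate([1174, 0, 0]) fence_section();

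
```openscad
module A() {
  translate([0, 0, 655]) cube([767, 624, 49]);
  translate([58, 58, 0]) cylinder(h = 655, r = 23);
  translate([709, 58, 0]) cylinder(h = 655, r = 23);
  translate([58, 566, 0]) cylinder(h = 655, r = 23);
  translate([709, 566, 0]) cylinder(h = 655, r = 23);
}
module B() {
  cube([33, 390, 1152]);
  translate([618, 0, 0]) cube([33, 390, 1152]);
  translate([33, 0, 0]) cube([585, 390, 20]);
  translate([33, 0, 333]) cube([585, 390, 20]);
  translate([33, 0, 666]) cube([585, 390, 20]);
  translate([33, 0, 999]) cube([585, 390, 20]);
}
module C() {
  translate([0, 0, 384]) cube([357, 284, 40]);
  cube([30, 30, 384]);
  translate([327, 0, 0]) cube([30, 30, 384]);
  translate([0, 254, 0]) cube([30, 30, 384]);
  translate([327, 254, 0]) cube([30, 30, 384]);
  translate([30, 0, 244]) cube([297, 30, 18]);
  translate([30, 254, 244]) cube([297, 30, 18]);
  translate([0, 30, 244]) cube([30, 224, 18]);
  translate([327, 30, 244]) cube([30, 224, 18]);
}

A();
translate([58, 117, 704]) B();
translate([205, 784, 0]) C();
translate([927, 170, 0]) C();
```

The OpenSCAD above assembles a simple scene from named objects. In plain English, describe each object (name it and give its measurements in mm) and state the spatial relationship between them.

A is a table with a 767×624 mm rectangular top, 49 mm thick, top surface at z = 704 mm, supported by four round legs of 46 mm diameter, each leg's bounding box inset 35 mm from the nearest pair of top edges, running from the floor.

B is an open bookshelf. Two side panels, each 33 mm thick, 390 mm deep and 1152 mm tall, stand 651 mm apart (outside-to-outside). Between them sit 4 shelves, each 20 mm thick and 390 mm deep, spanning the full gap between the sides. The bottom shelf rests on the floor (its underside at z = 0) and the clear gap between one shelf's top and the next shelf's underside is 313 mm.

C is a four-legged stool. The seat is a 357×284×40 mm slab whose top surface is at z = 424 mm; four square legs, each 30×30 mm in cross-section, run from the floor (z = 0) to the underside of the seat, each flush with a corner of the seat. Four stretchers, 30 mm wide and 18 mm tall, connect adjacent legs with their undersides at z = 244 mm, each running between the inner faces of the legs it joins and aligned with the legs' outer faces on the other axis.

The bookshelf is on top of the table, centred. Two stools sit around the table at the +y, +x sides.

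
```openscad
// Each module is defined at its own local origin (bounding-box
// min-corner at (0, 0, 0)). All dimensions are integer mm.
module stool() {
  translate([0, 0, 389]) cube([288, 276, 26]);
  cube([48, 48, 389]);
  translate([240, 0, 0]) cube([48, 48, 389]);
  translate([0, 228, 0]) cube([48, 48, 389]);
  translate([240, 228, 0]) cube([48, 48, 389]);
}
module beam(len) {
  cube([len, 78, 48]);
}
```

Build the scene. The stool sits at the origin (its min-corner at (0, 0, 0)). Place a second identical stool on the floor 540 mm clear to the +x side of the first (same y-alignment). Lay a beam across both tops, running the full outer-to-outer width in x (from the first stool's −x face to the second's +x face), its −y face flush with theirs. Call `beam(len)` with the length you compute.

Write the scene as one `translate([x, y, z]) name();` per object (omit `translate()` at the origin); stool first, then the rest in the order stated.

stool();
translate([828, 0, 0]) stool();
translate([0, 0, 415]) beam(1116);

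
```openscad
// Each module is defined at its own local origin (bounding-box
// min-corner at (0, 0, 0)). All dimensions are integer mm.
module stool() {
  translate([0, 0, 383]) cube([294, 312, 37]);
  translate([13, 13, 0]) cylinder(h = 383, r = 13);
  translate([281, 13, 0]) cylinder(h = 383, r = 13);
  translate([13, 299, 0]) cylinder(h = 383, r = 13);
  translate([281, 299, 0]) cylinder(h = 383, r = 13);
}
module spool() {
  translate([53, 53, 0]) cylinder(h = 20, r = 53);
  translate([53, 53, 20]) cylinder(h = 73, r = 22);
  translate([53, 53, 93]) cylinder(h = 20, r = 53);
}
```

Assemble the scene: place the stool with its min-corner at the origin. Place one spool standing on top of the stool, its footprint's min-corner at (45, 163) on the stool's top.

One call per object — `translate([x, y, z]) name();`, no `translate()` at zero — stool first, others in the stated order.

stool();
translate([45, 163, 420]) spool();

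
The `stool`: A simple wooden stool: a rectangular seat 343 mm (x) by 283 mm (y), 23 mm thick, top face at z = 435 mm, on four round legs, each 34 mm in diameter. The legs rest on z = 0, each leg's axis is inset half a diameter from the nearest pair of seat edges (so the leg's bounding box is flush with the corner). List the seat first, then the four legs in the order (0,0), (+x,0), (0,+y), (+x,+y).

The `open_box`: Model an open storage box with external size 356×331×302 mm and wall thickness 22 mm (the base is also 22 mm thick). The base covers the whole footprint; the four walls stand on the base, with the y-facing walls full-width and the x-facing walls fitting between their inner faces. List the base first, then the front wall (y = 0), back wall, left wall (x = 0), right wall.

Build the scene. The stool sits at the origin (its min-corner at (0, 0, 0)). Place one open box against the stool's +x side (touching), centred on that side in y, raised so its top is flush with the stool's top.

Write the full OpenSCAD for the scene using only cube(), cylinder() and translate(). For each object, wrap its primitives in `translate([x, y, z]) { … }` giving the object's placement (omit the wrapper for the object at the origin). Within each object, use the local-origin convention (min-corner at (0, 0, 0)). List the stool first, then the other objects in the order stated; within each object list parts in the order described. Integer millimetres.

translate([0, 0, 412]) cube([343, 283, 23]);
translate([17, 17, 0]) cylinder(h = 412, r = 17);
translate([326, 17, 0]) cylinder(h = 412, r = 17);
translate([17, 266, 0]) cylinder(h = 412, r = 17);
translate([326, 266, 0]) cylinder(h = 412, r = 17);
translate([343, -24, 133]) {
  cube([356, 331, 22]);
  translate([0, 0, 22]) cube([356, 22, 280]);
  translate([0, 309, 22]) cube([356, 22, 280]);
  translate([0, 22, 22]) cube([22, 287, 280]);
  translate([334, 22, 22]) cube([22, 287, 280]);
}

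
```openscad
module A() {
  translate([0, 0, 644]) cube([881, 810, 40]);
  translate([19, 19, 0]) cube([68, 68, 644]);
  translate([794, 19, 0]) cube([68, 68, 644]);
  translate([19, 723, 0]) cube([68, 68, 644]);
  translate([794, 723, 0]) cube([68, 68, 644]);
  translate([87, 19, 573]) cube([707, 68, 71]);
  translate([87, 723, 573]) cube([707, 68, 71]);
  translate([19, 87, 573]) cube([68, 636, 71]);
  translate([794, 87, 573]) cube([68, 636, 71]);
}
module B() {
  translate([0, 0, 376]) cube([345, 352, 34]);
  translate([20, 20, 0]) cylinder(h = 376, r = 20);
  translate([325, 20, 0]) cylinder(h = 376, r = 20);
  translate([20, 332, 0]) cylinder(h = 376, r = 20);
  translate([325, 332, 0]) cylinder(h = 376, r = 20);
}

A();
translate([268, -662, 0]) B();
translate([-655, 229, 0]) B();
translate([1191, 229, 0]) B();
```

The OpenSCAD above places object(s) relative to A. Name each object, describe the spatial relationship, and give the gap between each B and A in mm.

A is a table. B is a stool. Three stools sit around the table at the −y, −x, +x sides. The gap between each stool and the table is 310 mm.

Each stool's nearest face is 310 mm from the table's bounding box.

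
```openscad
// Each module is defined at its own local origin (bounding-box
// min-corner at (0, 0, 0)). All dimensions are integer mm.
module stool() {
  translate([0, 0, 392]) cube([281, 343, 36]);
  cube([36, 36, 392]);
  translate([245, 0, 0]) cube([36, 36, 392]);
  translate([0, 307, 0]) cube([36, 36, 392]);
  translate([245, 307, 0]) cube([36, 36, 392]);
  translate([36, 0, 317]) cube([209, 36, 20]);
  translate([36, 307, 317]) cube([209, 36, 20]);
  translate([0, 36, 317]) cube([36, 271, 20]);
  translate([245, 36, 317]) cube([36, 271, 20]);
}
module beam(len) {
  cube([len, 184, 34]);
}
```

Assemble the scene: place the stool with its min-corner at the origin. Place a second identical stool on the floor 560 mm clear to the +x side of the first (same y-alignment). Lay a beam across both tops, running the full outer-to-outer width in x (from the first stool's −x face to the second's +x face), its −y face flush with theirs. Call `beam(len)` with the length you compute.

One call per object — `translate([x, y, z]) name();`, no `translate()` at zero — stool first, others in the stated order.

stool();
translate([841, 0, 0]) stool();
translate([0, 0, 428]) beam(1122);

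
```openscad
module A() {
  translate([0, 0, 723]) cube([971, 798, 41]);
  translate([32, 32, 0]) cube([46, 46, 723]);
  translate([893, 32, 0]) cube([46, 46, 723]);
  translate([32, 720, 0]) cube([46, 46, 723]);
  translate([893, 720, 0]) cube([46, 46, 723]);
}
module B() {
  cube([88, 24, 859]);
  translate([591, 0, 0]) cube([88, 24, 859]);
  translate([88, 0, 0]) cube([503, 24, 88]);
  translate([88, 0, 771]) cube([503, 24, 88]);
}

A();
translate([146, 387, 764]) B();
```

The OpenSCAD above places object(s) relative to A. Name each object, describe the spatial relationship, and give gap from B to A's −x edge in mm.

The picture frame's min-x is at 146; the table's min-x is 0; gap = 146 mm.

A is a table. B is a picture frame. The picture frame is on top of the table, centred. The gap from the picture frame to the table's −x edge is 146 mm.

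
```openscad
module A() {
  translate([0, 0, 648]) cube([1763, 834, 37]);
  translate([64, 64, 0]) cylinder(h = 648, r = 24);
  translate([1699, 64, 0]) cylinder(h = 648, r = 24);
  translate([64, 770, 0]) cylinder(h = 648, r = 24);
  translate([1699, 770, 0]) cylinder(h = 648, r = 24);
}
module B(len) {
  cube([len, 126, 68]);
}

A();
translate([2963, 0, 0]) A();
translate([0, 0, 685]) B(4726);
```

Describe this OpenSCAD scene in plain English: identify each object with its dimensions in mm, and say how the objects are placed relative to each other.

A is a rectangular dining table. The top is 1763×834×37 mm with its upper surface at z = 685 mm. It stands on four round legs of 48 mm diameter, each leg's bounding box inset 40 mm from the nearest pair of top edges, running from the floor to the underside of the top.

B is a rectangular beam 4726 mm long (x), 126 mm deep (y), 68 mm thick (z).

The beam spans the tops of two tables placed 1200 mm apart, resting at z = 685 mm.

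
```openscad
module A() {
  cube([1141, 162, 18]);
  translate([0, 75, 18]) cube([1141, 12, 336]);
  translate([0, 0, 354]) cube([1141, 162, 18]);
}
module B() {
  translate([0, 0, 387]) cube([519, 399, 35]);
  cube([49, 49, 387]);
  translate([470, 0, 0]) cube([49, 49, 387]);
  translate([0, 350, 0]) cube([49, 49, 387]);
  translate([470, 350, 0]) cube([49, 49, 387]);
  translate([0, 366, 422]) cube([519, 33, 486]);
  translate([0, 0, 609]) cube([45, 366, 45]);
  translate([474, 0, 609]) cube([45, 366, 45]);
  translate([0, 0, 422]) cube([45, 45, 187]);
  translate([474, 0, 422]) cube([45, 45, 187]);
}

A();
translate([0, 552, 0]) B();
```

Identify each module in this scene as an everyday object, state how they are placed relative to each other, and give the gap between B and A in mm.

The chair's nearest face is 390 mm from the I-beam's +y face.

A is an I-beam. B is a chair. The chair is on the floor beside the I-beam on its +y side. The gap between the chair and the I-beam is 390 mm.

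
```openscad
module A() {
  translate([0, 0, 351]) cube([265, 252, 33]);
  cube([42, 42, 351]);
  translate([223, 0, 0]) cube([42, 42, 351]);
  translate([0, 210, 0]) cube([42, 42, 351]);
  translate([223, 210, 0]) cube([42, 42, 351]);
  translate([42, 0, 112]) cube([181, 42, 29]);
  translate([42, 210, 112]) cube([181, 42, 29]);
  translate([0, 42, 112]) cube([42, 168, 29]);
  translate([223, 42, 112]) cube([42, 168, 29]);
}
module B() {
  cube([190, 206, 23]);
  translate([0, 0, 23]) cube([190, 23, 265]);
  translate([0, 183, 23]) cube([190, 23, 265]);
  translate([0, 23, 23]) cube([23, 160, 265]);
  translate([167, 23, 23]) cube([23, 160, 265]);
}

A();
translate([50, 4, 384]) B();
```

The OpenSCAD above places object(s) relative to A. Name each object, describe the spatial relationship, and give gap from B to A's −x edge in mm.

A is a stool. B is an open box. The open box is on top of the stool. The gap from the open box to the stool's −x edge is 50 mm.

The open box's min-x is at 50; the stool's min-x is 0; gap = 50 mm.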